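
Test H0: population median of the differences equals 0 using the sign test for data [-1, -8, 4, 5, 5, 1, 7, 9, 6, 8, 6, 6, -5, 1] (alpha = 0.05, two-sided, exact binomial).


Step 1: Discard zero differences. Original n = 14; n_eff = number of nonzero differences = 14.
Nonzero differences (with sign): -1, -8, +4, +5, +5, +1, +7, +9, +6, +8, +6, +6, -5, +1
Step 2: Count signs: positive = 11, negative = 3.
Step 3: Under H0: P(positive) = 0.5, so the number of positives S ~ Bin(14, 0.5).
Step 4: Two-sided exact p-value = sum of Bin(14,0.5) probabilities at or below the observed probability = 0.057373.
Step 5: alpha = 0.05. fail to reject H0.

n_eff = 14, pos = 11, neg = 3, p = 0.057373, fail to reject H0.


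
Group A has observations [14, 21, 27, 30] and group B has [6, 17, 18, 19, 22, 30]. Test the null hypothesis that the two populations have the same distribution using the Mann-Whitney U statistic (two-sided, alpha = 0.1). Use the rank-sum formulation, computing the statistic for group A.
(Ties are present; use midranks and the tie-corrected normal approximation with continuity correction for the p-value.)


Step 1: Combine and sort all 10 observations; assign midranks.
sorted (value, group): (6,Y), (14,X), (17,Y), (18,Y), (19,Y), (21,X), (22,Y), (27,X), (30,X), (30,Y)
ranks: 6->1, 14->2, 17->3, 18->4, 19->5, 21->6, 22->7, 27->8, 30->9.5, 30->9.5
Step 2: Rank sum for X: R1 = 2 + 6 + 8 + 9.5 = 25.5.
Step 3: U_X = R1 - n1(n1+1)/2 = 25.5 - 4*5/2 = 25.5 - 10 = 15.5.
       U_Y = n1*n2 - U_X = 24 - 15.5 = 8.5.
Step 4: Ties are present, so use the tie-corrected normal approximation (with continuity correction) for the p-value.
Step 5: p-value = 0.521166; compare to alpha = 0.1. fail to reject H0.

U_X = 15.5, p = 0.521166, fail to reject H0 at alpha = 0.1.


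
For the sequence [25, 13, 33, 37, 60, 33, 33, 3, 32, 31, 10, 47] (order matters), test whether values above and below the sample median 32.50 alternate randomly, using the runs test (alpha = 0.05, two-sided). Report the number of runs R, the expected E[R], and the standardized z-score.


Step 1: Compute median = 32.50; label A = above, B = below.
Labels in order: BBAAAAABBBBA  (n_A = 6, n_B = 6)
Step 2: Count runs R = 4.
Step 3: Under H0 (random ordering), E[R] = 2*n_A*n_B/(n_A+n_B) + 1 = 2*6*6/12 + 1 = 7.0000.
        Var[R] = 2*n_A*n_B*(2*n_A*n_B - n_A - n_B) / ((n_A+n_B)^2 * (n_A+n_B-1)) = 4320/1584 = 2.7273.
        SD[R] = 1.6514.
Step 4: Continuity-corrected z = (R + 0.5 - E[R]) / SD[R] = (4 + 0.5 - 7.0000) / 1.6514 = -1.5138.
Step 5: Two-sided p-value via normal approximation = 2*(1 - Phi(|z|)) = 0.130070.
Step 6: alpha = 0.05. fail to reject H0.

R = 4, z = -1.5138, p = 0.130070, fail to reject H0.


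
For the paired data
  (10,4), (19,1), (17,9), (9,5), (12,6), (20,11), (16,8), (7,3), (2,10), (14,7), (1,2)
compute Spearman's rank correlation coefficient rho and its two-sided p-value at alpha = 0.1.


Step 1: Rank x and y separately (midranks; no ties here).
rank(x): 10->5, 19->10, 17->9, 9->4, 12->6, 20->11, 16->8, 7->3, 2->2, 14->7, 1->1
rank(y): 4->4, 1->1, 9->9, 5->5, 6->6, 11->11, 8->8, 3->3, 10->10, 7->7, 2->2
Step 2: d_i = R_x(i) - R_y(i); compute d_i^2.
  (5-4)^2=1, (10-1)^2=81, (9-9)^2=0, (4-5)^2=1, (6-6)^2=0, (11-11)^2=0, (8-8)^2=0, (3-3)^2=0, (2-10)^2=64, (7-7)^2=0, (1-2)^2=1
sum(d^2) = 148.
Step 3: rho = 1 - 6*148 / (11*(11^2 - 1)) = 1 - 888/1320 = 0.327273.
Step 4: Under H0, t = rho * sqrt((n-2)/(1-rho^2)) = 1.0390 ~ t(9).
Step 5: Two-sided p-value from the t-distribution with 9 df = 0.325895.
Step 6: alpha = 0.1. fail to reject H0.

rho = 0.3273, p = 0.325895, fail to reject H0 at alpha = 0.1.


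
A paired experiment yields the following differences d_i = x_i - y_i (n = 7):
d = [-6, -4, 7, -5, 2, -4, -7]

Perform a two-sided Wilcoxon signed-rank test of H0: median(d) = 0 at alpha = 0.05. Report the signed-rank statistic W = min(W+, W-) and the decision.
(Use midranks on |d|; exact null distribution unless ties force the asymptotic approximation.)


Step 1: Drop any zero differences (none here) and take |d_i|.
|d| = [6, 4, 7, 5, 2, 4, 7]
Step 2: Midrank |d_i| (ties get averaged ranks).
ranks: |6|->5, |4|->2.5, |7|->6.5, |5|->4, |2|->1, |4|->2.5, |7|->6.5
Step 3: Attach original signs; sum ranks with positive sign and with negative sign.
W+ = 6.5 + 1 = 7.5
W- = 5 + 2.5 + 4 + 2.5 + 6.5 = 20.5
(Check: W+ + W- = 28 should equal n(n+1)/2 = 28.)
Step 4: Test statistic W = min(W+, W-) = 7.5.
Step 5: Ties in |d|, so use the tie-corrected normal approximation.
        E[W] = n(n+1)/4 = 7*8/4 = 14.
        Tie groups: |d|=4 (t=2), |d|=7 (t=2); sum(t^3 - t) = 12.
        Var[W] = n(n+1)(2n+1)/24 - sum(t^3-t)/48 = 840/24 - 12/48 = 34.75.
        z = (W - E[W]) / sqrt(Var[W]) = (7.5 - 14) / 5.8949 = -1.1026.
        Two-sided p = 2*Phi(z) = 0.270181.
Step 6: alpha = 0.05. fail to reject H0.

W+ = 7.5, W- = 20.5, W = min = 7.5, p = 0.270181, fail to reject H0.


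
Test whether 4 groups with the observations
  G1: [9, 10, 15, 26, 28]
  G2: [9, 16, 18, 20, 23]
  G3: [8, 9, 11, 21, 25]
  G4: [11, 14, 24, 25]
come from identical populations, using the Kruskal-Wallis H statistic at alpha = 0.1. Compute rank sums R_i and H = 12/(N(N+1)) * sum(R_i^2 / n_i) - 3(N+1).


Step 1: Combine all N = 19 observations and assign midranks.
sorted (value, group, rank): (8,G3,1), (9,G1,3), (9,G2,3), (9,G3,3), (10,G1,5), (11,G3,6.5), (11,G4,6.5), (14,G4,8), (15,G1,9), (16,G2,10), (18,G2,11), (20,G2,12), (21,G3,13), (23,G2,14), (24,G4,15), (25,G3,16.5), (25,G4,16.5), (26,G1,18), (28,G1,19)
Step 2: Sum ranks within each group.
R_1 = 54 (n_1 = 5)
R_2 = 50 (n_2 = 5)
R_3 = 40 (n_3 = 5)
R_4 = 46 (n_4 = 4)
Step 3: H = 12/(N(N+1)) * sum(R_i^2/n_i) - 3(N+1)
     = 12/(19*20) * (54^2/5 + 50^2/5 + 40^2/5 + 46^2/4) - 3*20
     = 0.031579 * 1932.2 - 60
     = 1.016842.
Step 4: Ties present; correction factor C = 1 - 36/(19^3 - 19) = 0.994737. Corrected H = 1.016842 / 0.994737 = 1.022222.
Step 5: Under H0, H ~ chi^2(3); p-value = 0.795875.
Step 6: alpha = 0.1. fail to reject H0.

H = 1.0222, df = 3, p = 0.795875, fail to reject H0.


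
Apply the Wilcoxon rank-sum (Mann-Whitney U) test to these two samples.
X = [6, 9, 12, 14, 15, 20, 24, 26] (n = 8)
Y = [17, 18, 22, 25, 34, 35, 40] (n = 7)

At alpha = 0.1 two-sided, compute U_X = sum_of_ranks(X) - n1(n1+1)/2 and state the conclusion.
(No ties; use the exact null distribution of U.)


Step 1: Combine and sort all 15 observations; assign midranks.
sorted (value, group): (6,X), (9,X), (12,X), (14,X), (15,X), (17,Y), (18,Y), (20,X), (22,Y), (24,X), (25,Y), (26,X), (34,Y), (35,Y), (40,Y)
ranks: 6->1, 9->2, 12->3, 14->4, 15->5, 17->6, 18->7, 20->8, 22->9, 24->10, 25->11, 26->12, 34->13, 35->14, 40->15
Step 2: Rank sum for X: R1 = 1 + 2 + 3 + 4 + 5 + 8 + 10 + 12 = 45.
Step 3: U_X = R1 - n1(n1+1)/2 = 45 - 8*9/2 = 45 - 36 = 9.
       U_Y = n1*n2 - U_X = 56 - 9 = 47.
Step 4: No ties, so the exact null distribution of U (based on enumerating the C(15,8) = 6435 equally likely rank assignments) gives the two-sided p-value.
Step 5: p-value = 0.028904; compare to alpha = 0.1. reject H0.

U_X = 9, p = 0.028904, reject H0 at alpha = 0.1.


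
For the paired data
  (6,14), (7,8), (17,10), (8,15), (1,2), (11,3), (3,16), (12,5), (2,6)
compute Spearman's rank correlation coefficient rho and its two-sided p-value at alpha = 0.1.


Step 1: Rank x and y separately (midranks; no ties here).
rank(x): 6->4, 7->5, 17->9, 8->6, 1->1, 11->7, 3->3, 12->8, 2->2
rank(y): 14->7, 8->5, 10->6, 15->8, 2->1, 3->2, 16->9, 5->3, 6->4
Step 2: d_i = R_x(i) - R_y(i); compute d_i^2.
  (4-7)^2=9, (5-5)^2=0, (9-6)^2=9, (6-8)^2=4, (1-1)^2=0, (7-2)^2=25, (3-9)^2=36, (8-3)^2=25, (2-4)^2=4
sum(d^2) = 112.
Step 3: rho = 1 - 6*112 / (9*(9^2 - 1)) = 1 - 672/720 = 0.066667.
Step 4: Under H0, t = rho * sqrt((n-2)/(1-rho^2)) = 0.1768 ~ t(7).
Step 5: Two-sided p-value from the t-distribution with 7 df = 0.864690.
Step 6: alpha = 0.1. fail to reject H0.

rho = 0.0667, p = 0.864690, fail to reject H0 at alpha = 0.1.


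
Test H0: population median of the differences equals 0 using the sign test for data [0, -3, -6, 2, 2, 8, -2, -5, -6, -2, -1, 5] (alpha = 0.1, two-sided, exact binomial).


Step 1: Discard zero differences. Original n = 12; n_eff = number of nonzero differences = 11.
Nonzero differences (with sign): -3, -6, +2, +2, +8, -2, -5, -6, -2, -1, +5
Step 2: Count signs: positive = 4, negative = 7.
Step 3: Under H0: P(positive) = 0.5, so the number of positives S ~ Bin(11, 0.5).
Step 4: Two-sided exact p-value = sum of Bin(11,0.5) probabilities at or below the observed probability = 0.548828.
Step 5: alpha = 0.1. fail to reject H0.

n_eff = 11, pos = 4, neg = 7, p = 0.548828, fail to reject H0.


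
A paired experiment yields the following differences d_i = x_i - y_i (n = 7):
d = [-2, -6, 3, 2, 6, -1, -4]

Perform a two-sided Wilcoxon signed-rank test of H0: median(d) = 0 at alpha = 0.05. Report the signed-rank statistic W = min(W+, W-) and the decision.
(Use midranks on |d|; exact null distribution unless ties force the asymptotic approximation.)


Step 1: Drop any zero differences (none here) and take |d_i|.
|d| = [2, 6, 3, 2, 6, 1, 4]
Step 2: Midrank |d_i| (ties get averaged ranks).
ranks: |2|->2.5, |6|->6.5, |3|->4, |2|->2.5, |6|->6.5, |1|->1, |4|->5
Step 3: Attach original signs; sum ranks with positive sign and with negative sign.
W+ = 4 + 2.5 + 6.5 = 13
W- = 2.5 + 6.5 + 1 + 5 = 15
(Check: W+ + W- = 28 should equal n(n+1)/2 = 28.)
Step 4: Test statistic W = min(W+, W-) = 13.
Step 5: Ties in |d|, so use the tie-corrected normal approximation.
        E[W] = n(n+1)/4 = 7*8/4 = 14.
        Tie groups: |d|=2 (t=2), |d|=6 (t=2); sum(t^3 - t) = 12.
        Var[W] = n(n+1)(2n+1)/24 - sum(t^3-t)/48 = 840/24 - 12/48 = 34.75.
        z = (W - E[W]) / sqrt(Var[W]) = (13 - 14) / 5.8949 = -0.1696.
        Two-sided p = 2*Phi(z) = 0.865295.
Step 6: alpha = 0.05. fail to reject H0.

W+ = 13, W- = 15, W = min = 13, p = 0.865295, fail to reject H0.


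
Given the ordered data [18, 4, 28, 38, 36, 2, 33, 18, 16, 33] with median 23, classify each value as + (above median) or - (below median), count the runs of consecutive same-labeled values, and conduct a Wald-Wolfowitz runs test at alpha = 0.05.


Step 1: Compute median = 23; label A = above, B = below.
Labels in order: BBAAABABBA  (n_A = 5, n_B = 5)
Step 2: Count runs R = 6.
Step 3: Under H0 (random ordering), E[R] = 2*n_A*n_B/(n_A+n_B) + 1 = 2*5*5/10 + 1 = 6.0000.
        Var[R] = 2*n_A*n_B*(2*n_A*n_B - n_A - n_B) / ((n_A+n_B)^2 * (n_A+n_B-1)) = 2000/900 = 2.2222.
        SD[R] = 1.4907.
Step 4: R = E[R], so z = 0 with no continuity correction.
Step 5: Two-sided p-value via normal approximation = 2*(1 - Phi(|z|)) = 1.000000.
Step 6: alpha = 0.05. fail to reject H0.

R = 6, z = 0.0000, p = 1.000000, fail to reject H0.


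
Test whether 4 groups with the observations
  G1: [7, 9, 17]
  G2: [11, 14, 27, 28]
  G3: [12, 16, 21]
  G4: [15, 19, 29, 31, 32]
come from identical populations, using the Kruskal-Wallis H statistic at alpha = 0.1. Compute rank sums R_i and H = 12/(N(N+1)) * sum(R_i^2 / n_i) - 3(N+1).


Step 1: Combine all N = 15 observations and assign midranks.
sorted (value, group, rank): (7,G1,1), (9,G1,2), (11,G2,3), (12,G3,4), (14,G2,5), (15,G4,6), (16,G3,7), (17,G1,8), (19,G4,9), (21,G3,10), (27,G2,11), (28,G2,12), (29,G4,13), (31,G4,14), (32,G4,15)
Step 2: Sum ranks within each group.
R_1 = 11 (n_1 = 3)
R_2 = 31 (n_2 = 4)
R_3 = 21 (n_3 = 3)
R_4 = 57 (n_4 = 5)
Step 3: H = 12/(N(N+1)) * sum(R_i^2/n_i) - 3(N+1)
     = 12/(15*16) * (11^2/3 + 31^2/4 + 21^2/3 + 57^2/5) - 3*16
     = 0.050000 * 1077.38 - 48
     = 5.869167.
Step 4: No ties, so H is used without correction.
Step 5: Under H0, H ~ chi^2(3); p-value = 0.118152.
Step 6: alpha = 0.1. fail to reject H0.

H = 5.8692, df = 3, p = 0.118152, fail to reject H0.


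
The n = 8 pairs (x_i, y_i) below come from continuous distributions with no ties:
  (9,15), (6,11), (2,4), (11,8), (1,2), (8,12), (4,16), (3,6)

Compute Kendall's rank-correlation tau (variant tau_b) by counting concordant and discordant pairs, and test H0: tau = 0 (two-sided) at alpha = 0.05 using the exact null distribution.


Step 1: Enumerate the 28 unordered pairs (i,j) with i<j and classify each by sign(x_j-x_i) * sign(y_j-y_i).
  (1,2):dx=-3,dy=-4->C; (1,3):dx=-7,dy=-11->C; (1,4):dx=+2,dy=-7->D; (1,5):dx=-8,dy=-13->C
  (1,6):dx=-1,dy=-3->C; (1,7):dx=-5,dy=+1->D; (1,8):dx=-6,dy=-9->C; (2,3):dx=-4,dy=-7->C
  (2,4):dx=+5,dy=-3->D; (2,5):dx=-5,dy=-9->C; (2,6):dx=+2,dy=+1->C; (2,7):dx=-2,dy=+5->D
  (2,8):dx=-3,dy=-5->C; (3,4):dx=+9,dy=+4->C; (3,5):dx=-1,dy=-2->C; (3,6):dx=+6,dy=+8->C
  (3,7):dx=+2,dy=+12->C; (3,8):dx=+1,dy=+2->C; (4,5):dx=-10,dy=-6->C; (4,6):dx=-3,dy=+4->D
  (4,7):dx=-7,dy=+8->D; (4,8):dx=-8,dy=-2->C; (5,6):dx=+7,dy=+10->C; (5,7):dx=+3,dy=+14->C
  (5,8):dx=+2,dy=+4->C; (6,7):dx=-4,dy=+4->D; (6,8):dx=-5,dy=-6->C; (7,8):dx=-1,dy=-10->C
Step 2: C = 21, D = 7, total pairs = 28.
Step 3: tau = (C - D)/(n(n-1)/2) = (21 - 7)/28 = 0.500000.
Step 4: Exact two-sided p-value (enumerate n! = 40320 permutations of y under H0): p = 0.108681.
Step 5: alpha = 0.05. fail to reject H0.

tau_b = 0.5000 (C=21, D=7), p = 0.108681, fail to reject H0.


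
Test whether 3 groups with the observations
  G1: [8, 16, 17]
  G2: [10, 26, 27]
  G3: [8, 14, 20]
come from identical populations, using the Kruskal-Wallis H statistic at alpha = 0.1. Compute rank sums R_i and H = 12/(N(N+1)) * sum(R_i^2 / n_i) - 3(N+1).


Step 1: Combine all N = 9 observations and assign midranks.
sorted (value, group, rank): (8,G1,1.5), (8,G3,1.5), (10,G2,3), (14,G3,4), (16,G1,5), (17,G1,6), (20,G3,7), (26,G2,8), (27,G2,9)
Step 2: Sum ranks within each group.
R_1 = 12.5 (n_1 = 3)
R_2 = 20 (n_2 = 3)
R_3 = 12.5 (n_3 = 3)
Step 3: H = 12/(N(N+1)) * sum(R_i^2/n_i) - 3(N+1)
     = 12/(9*10) * (12.5^2/3 + 20^2/3 + 12.5^2/3) - 3*10
     = 0.133333 * 237.5 - 30
     = 1.666667.
Step 4: Ties present; correction factor C = 1 - 6/(9^3 - 9) = 0.991667. Corrected H = 1.666667 / 0.991667 = 1.680672.
Step 5: Under H0, H ~ chi^2(2); p-value = 0.431565.
Step 6: alpha = 0.1. fail to reject H0.

H = 1.6807, df = 2, p = 0.431565, fail to reject H0.


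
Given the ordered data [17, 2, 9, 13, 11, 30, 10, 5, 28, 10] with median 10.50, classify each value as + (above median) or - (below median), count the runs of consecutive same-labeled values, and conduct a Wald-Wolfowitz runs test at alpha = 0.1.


Step 1: Compute median = 10.50; label A = above, B = below.
Labels in order: ABBAAABBAB  (n_A = 5, n_B = 5)
Step 2: Count runs R = 6.
Step 3: Under H0 (random ordering), E[R] = 2*n_A*n_B/(n_A+n_B) + 1 = 2*5*5/10 + 1 = 6.0000.
        Var[R] = 2*n_A*n_B*(2*n_A*n_B - n_A - n_B) / ((n_A+n_B)^2 * (n_A+n_B-1)) = 2000/900 = 2.2222.
        SD[R] = 1.4907.
Step 4: R = E[R], so z = 0 with no continuity correction.
Step 5: Two-sided p-value via normal approximation = 2*(1 - Phi(|z|)) = 1.000000.
Step 6: alpha = 0.1. fail to reject H0.

R = 6, z = 0.0000, p = 1.000000, fail to reject H0.


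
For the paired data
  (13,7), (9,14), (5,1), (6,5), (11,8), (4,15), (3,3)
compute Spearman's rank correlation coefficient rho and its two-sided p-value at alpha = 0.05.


Step 1: Rank x and y separately (midranks; no ties here).
rank(x): 13->7, 9->5, 5->3, 6->4, 11->6, 4->2, 3->1
rank(y): 7->4, 14->6, 1->1, 5->3, 8->5, 15->7, 3->2
Step 2: d_i = R_x(i) - R_y(i); compute d_i^2.
  (7-4)^2=9, (5-6)^2=1, (3-1)^2=4, (4-3)^2=1, (6-5)^2=1, (2-7)^2=25, (1-2)^2=1
sum(d^2) = 42.
Step 3: rho = 1 - 6*42 / (7*(7^2 - 1)) = 1 - 252/336 = 0.250000.
Step 4: Under H0, t = rho * sqrt((n-2)/(1-rho^2)) = 0.5774 ~ t(5).
Step 5: Two-sided p-value from the t-distribution with 5 df = 0.588724.
Step 6: alpha = 0.05. fail to reject H0.

rho = 0.2500, p = 0.588724, fail to reject H0 at alpha = 0.05.


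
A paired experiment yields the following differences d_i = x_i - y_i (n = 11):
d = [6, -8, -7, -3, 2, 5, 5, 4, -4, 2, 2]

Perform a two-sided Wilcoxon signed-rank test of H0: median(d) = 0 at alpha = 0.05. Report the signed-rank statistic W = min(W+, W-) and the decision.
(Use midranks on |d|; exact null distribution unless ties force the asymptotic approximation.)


Step 1: Drop any zero differences (none here) and take |d_i|.
|d| = [6, 8, 7, 3, 2, 5, 5, 4, 4, 2, 2]
Step 2: Midrank |d_i| (ties get averaged ranks).
ranks: |6|->9, |8|->11, |7|->10, |3|->4, |2|->2, |5|->7.5, |5|->7.5, |4|->5.5, |4|->5.5, |2|->2, |2|->2
Step 3: Attach original signs; sum ranks with positive sign and with negative sign.
W+ = 9 + 2 + 7.5 + 7.5 + 5.5 + 2 + 2 = 35.5
W- = 11 + 10 + 4 + 5.5 = 30.5
(Check: W+ + W- = 66 should equal n(n+1)/2 = 66.)
Step 4: Test statistic W = min(W+, W-) = 30.5.
Step 5: Ties in |d|, so use the tie-corrected normal approximation.
        E[W] = n(n+1)/4 = 11*12/4 = 33.
        Tie groups: |d|=2 (t=3), |d|=4 (t=2), |d|=5 (t=2); sum(t^3 - t) = 36.
        Var[W] = n(n+1)(2n+1)/24 - sum(t^3-t)/48 = 3036/24 - 36/48 = 125.75.
        z = (W - E[W]) / sqrt(Var[W]) = (30.5 - 33) / 11.2138 = -0.2229.
        Two-sided p = 2*Phi(z) = 0.823583.
Step 6: alpha = 0.05. fail to reject H0.

W+ = 35.5, W- = 30.5, W = min = 30.5, p = 0.823583, fail to reject H0.


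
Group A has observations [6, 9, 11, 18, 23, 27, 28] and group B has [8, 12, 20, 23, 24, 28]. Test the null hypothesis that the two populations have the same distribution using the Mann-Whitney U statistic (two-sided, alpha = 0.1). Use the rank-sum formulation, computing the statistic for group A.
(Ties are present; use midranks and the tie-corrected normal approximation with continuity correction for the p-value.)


Step 1: Combine and sort all 13 observations; assign midranks.
sorted (value, group): (6,X), (8,Y), (9,X), (11,X), (12,Y), (18,X), (20,Y), (23,X), (23,Y), (24,Y), (27,X), (28,X), (28,Y)
ranks: 6->1, 8->2, 9->3, 11->4, 12->5, 18->6, 20->7, 23->8.5, 23->8.5, 24->10, 27->11, 28->12.5, 28->12.5
Step 2: Rank sum for X: R1 = 1 + 3 + 4 + 6 + 8.5 + 11 + 12.5 = 46.
Step 3: U_X = R1 - n1(n1+1)/2 = 46 - 7*8/2 = 46 - 28 = 18.
       U_Y = n1*n2 - U_X = 42 - 18 = 24.
Step 4: Ties are present, so use the tie-corrected normal approximation (with continuity correction) for the p-value.
Step 5: p-value = 0.720247; compare to alpha = 0.1. fail to reject H0.

U_X = 18, p = 0.720247, fail to reject H0 at alpha = 0.1.


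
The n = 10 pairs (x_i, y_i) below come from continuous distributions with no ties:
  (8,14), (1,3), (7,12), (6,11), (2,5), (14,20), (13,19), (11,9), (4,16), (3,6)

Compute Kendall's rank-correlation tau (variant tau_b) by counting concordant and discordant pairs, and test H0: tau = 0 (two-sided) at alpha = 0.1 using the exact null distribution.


Step 1: Enumerate the 45 unordered pairs (i,j) with i<j and classify each by sign(x_j-x_i) * sign(y_j-y_i).
  (1,2):dx=-7,dy=-11->C; (1,3):dx=-1,dy=-2->C; (1,4):dx=-2,dy=-3->C; (1,5):dx=-6,dy=-9->C
  (1,6):dx=+6,dy=+6->C; (1,7):dx=+5,dy=+5->C; (1,8):dx=+3,dy=-5->D; (1,9):dx=-4,dy=+2->D
  (1,10):dx=-5,dy=-8->C; (2,3):dx=+6,dy=+9->C; (2,4):dx=+5,dy=+8->C; (2,5):dx=+1,dy=+2->C
  (2,6):dx=+13,dy=+17->C; (2,7):dx=+12,dy=+16->C; (2,8):dx=+10,dy=+6->C; (2,9):dx=+3,dy=+13->C
  (2,10):dx=+2,dy=+3->C; (3,4):dx=-1,dy=-1->C; (3,5):dx=-5,dy=-7->C; (3,6):dx=+7,dy=+8->C
  (3,7):dx=+6,dy=+7->C; (3,8):dx=+4,dy=-3->D; (3,9):dx=-3,dy=+4->D; (3,10):dx=-4,dy=-6->C
  (4,5):dx=-4,dy=-6->C; (4,6):dx=+8,dy=+9->C; (4,7):dx=+7,dy=+8->C; (4,8):dx=+5,dy=-2->D
  (4,9):dx=-2,dy=+5->D; (4,10):dx=-3,dy=-5->C; (5,6):dx=+12,dy=+15->C; (5,7):dx=+11,dy=+14->C
  (5,8):dx=+9,dy=+4->C; (5,9):dx=+2,dy=+11->C; (5,10):dx=+1,dy=+1->C; (6,7):dx=-1,dy=-1->C
  (6,8):dx=-3,dy=-11->C; (6,9):dx=-10,dy=-4->C; (6,10):dx=-11,dy=-14->C; (7,8):dx=-2,dy=-10->C
  (7,9):dx=-9,dy=-3->C; (7,10):dx=-10,dy=-13->C; (8,9):dx=-7,dy=+7->D; (8,10):dx=-8,dy=-3->C
  (9,10):dx=-1,dy=-10->C
Step 2: C = 38, D = 7, total pairs = 45.
Step 3: tau = (C - D)/(n(n-1)/2) = (38 - 7)/45 = 0.688889.
Step 4: Exact two-sided p-value (enumerate n! = 3628800 permutations of y under H0): p = 0.004687.
Step 5: alpha = 0.1. reject H0.

tau_b = 0.6889 (C=38, D=7), p = 0.004687, reject H0.


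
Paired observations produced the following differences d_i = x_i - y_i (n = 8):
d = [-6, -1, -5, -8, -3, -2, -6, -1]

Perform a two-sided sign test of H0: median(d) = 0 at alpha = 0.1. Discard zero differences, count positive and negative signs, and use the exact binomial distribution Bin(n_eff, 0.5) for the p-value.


Step 1: Discard zero differences. Original n = 8; n_eff = number of nonzero differences = 8.
Nonzero differences (with sign): -6, -1, -5, -8, -3, -2, -6, -1
Step 2: Count signs: positive = 0, negative = 8.
Step 3: Under H0: P(positive) = 0.5, so the number of positives S ~ Bin(8, 0.5).
Step 4: Two-sided exact p-value = sum of Bin(8,0.5) probabilities at or below the observed probability = 0.007812.
Step 5: alpha = 0.1. reject H0.

n_eff = 8, pos = 0, neg = 8, p = 0.007812, reject H0.


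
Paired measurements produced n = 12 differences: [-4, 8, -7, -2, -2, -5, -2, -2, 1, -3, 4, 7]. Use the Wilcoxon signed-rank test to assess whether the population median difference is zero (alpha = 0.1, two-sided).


Step 1: Drop any zero differences (none here) and take |d_i|.
|d| = [4, 8, 7, 2, 2, 5, 2, 2, 1, 3, 4, 7]
Step 2: Midrank |d_i| (ties get averaged ranks).
ranks: |4|->7.5, |8|->12, |7|->10.5, |2|->3.5, |2|->3.5, |5|->9, |2|->3.5, |2|->3.5, |1|->1, |3|->6, |4|->7.5, |7|->10.5
Step 3: Attach original signs; sum ranks with positive sign and with negative sign.
W+ = 12 + 1 + 7.5 + 10.5 = 31
W- = 7.5 + 10.5 + 3.5 + 3.5 + 9 + 3.5 + 3.5 + 6 = 47
(Check: W+ + W- = 78 should equal n(n+1)/2 = 78.)
Step 4: Test statistic W = min(W+, W-) = 31.
Step 5: Ties in |d|, so use the tie-corrected normal approximation.
        E[W] = n(n+1)/4 = 12*13/4 = 39.
        Tie groups: |d|=2 (t=4), |d|=4 (t=2), |d|=7 (t=2); sum(t^3 - t) = 72.
        Var[W] = n(n+1)(2n+1)/24 - sum(t^3-t)/48 = 3900/24 - 72/48 = 161.
        z = (W - E[W]) / sqrt(Var[W]) = (31 - 39) / 12.6886 = -0.6305.
        Two-sided p = 2*Phi(z) = 0.528375.
Step 6: alpha = 0.1. fail to reject H0.

W+ = 31, W- = 47, W = min = 31, p = 0.528375, fail to reject H0.


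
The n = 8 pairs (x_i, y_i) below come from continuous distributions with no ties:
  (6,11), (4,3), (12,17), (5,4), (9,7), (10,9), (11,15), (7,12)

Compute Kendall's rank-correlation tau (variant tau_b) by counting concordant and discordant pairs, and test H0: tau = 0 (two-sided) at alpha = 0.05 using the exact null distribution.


Step 1: Enumerate the 28 unordered pairs (i,j) with i<j and classify each by sign(x_j-x_i) * sign(y_j-y_i).
  (1,2):dx=-2,dy=-8->C; (1,3):dx=+6,dy=+6->C; (1,4):dx=-1,dy=-7->C; (1,5):dx=+3,dy=-4->D
  (1,6):dx=+4,dy=-2->D; (1,7):dx=+5,dy=+4->C; (1,8):dx=+1,dy=+1->C; (2,3):dx=+8,dy=+14->C
  (2,4):dx=+1,dy=+1->C; (2,5):dx=+5,dy=+4->C; (2,6):dx=+6,dy=+6->C; (2,7):dx=+7,dy=+12->C
  (2,8):dx=+3,dy=+9->C; (3,4):dx=-7,dy=-13->C; (3,5):dx=-3,dy=-10->C; (3,6):dx=-2,dy=-8->C
  (3,7):dx=-1,dy=-2->C; (3,8):dx=-5,dy=-5->C; (4,5):dx=+4,dy=+3->C; (4,6):dx=+5,dy=+5->C
  (4,7):dx=+6,dy=+11->C; (4,8):dx=+2,dy=+8->C; (5,6):dx=+1,dy=+2->C; (5,7):dx=+2,dy=+8->C
  (5,8):dx=-2,dy=+5->D; (6,7):dx=+1,dy=+6->C; (6,8):dx=-3,dy=+3->D; (7,8):dx=-4,dy=-3->C
Step 2: C = 24, D = 4, total pairs = 28.
Step 3: tau = (C - D)/(n(n-1)/2) = (24 - 4)/28 = 0.714286.
Step 4: Exact two-sided p-value (enumerate n! = 40320 permutations of y under H0): p = 0.014137.
Step 5: alpha = 0.05. reject H0.

tau_b = 0.7143 (C=24, D=4), p = 0.014137, reject H0.


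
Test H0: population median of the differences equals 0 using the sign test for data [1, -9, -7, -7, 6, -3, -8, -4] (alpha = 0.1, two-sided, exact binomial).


Step 1: Discard zero differences. Original n = 8; n_eff = number of nonzero differences = 8.
Nonzero differences (with sign): +1, -9, -7, -7, +6, -3, -8, -4
Step 2: Count signs: positive = 2, negative = 6.
Step 3: Under H0: P(positive) = 0.5, so the number of positives S ~ Bin(8, 0.5).
Step 4: Two-sided exact p-value = sum of Bin(8,0.5) probabilities at or below the observed probability = 0.289062.
Step 5: alpha = 0.1. fail to reject H0.

n_eff = 8, pos = 2, neg = 6, p = 0.289062, fail to reject H0.


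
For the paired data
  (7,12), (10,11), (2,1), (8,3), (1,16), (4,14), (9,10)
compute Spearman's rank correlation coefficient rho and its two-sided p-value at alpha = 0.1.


Step 1: Rank x and y separately (midranks; no ties here).
rank(x): 7->4, 10->7, 2->2, 8->5, 1->1, 4->3, 9->6
rank(y): 12->5, 11->4, 1->1, 3->2, 16->7, 14->6, 10->3
Step 2: d_i = R_x(i) - R_y(i); compute d_i^2.
  (4-5)^2=1, (7-4)^2=9, (2-1)^2=1, (5-2)^2=9, (1-7)^2=36, (3-6)^2=9, (6-3)^2=9
sum(d^2) = 74.
Step 3: rho = 1 - 6*74 / (7*(7^2 - 1)) = 1 - 444/336 = -0.321429.
Step 4: Under H0, t = rho * sqrt((n-2)/(1-rho^2)) = -0.7590 ~ t(5).
Step 5: Two-sided p-value from the t-distribution with 5 df = 0.482072.
Step 6: alpha = 0.1. fail to reject H0.

rho = -0.3214, p = 0.482072, fail to reject H0 at alpha = 0.1.


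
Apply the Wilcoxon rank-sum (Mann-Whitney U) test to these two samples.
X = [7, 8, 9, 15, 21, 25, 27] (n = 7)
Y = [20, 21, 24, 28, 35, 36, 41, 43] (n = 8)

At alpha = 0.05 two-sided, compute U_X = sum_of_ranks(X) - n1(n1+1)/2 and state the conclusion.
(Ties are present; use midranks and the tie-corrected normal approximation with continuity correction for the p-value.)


Step 1: Combine and sort all 15 observations; assign midranks.
sorted (value, group): (7,X), (8,X), (9,X), (15,X), (20,Y), (21,X), (21,Y), (24,Y), (25,X), (27,X), (28,Y), (35,Y), (36,Y), (41,Y), (43,Y)
ranks: 7->1, 8->2, 9->3, 15->4, 20->5, 21->6.5, 21->6.5, 24->8, 25->9, 27->10, 28->11, 35->12, 36->13, 41->14, 43->15
Step 2: Rank sum for X: R1 = 1 + 2 + 3 + 4 + 6.5 + 9 + 10 = 35.5.
Step 3: U_X = R1 - n1(n1+1)/2 = 35.5 - 7*8/2 = 35.5 - 28 = 7.5.
       U_Y = n1*n2 - U_X = 56 - 7.5 = 48.5.
Step 4: Ties are present, so use the tie-corrected normal approximation (with continuity correction) for the p-value.
Step 5: p-value = 0.020524; compare to alpha = 0.05. reject H0.

U_X = 7.5, p = 0.020524, reject H0 at alpha = 0.05.


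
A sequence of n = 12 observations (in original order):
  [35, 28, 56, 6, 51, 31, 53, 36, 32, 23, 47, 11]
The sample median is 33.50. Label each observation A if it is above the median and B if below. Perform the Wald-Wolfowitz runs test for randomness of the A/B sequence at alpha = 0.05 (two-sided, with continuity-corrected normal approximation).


Step 1: Compute median = 33.50; label A = above, B = below.
Labels in order: ABABABAABBAB  (n_A = 6, n_B = 6)
Step 2: Count runs R = 10.
Step 3: Under H0 (random ordering), E[R] = 2*n_A*n_B/(n_A+n_B) + 1 = 2*6*6/12 + 1 = 7.0000.
        Var[R] = 2*n_A*n_B*(2*n_A*n_B - n_A - n_B) / ((n_A+n_B)^2 * (n_A+n_B-1)) = 4320/1584 = 2.7273.
        SD[R] = 1.6514.
Step 4: Continuity-corrected z = (R - 0.5 - E[R]) / SD[R] = (10 - 0.5 - 7.0000) / 1.6514 = 1.5138.
Step 5: Two-sided p-value via normal approximation = 2*(1 - Phi(|z|)) = 0.130070.
Step 6: alpha = 0.05. fail to reject H0.

R = 10, z = 1.5138, p = 0.130070, fail to reject H0.


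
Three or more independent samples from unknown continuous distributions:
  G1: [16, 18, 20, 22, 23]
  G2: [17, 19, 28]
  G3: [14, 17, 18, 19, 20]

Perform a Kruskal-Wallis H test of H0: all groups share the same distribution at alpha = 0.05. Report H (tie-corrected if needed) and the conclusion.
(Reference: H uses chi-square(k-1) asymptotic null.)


Step 1: Combine all N = 13 observations and assign midranks.
sorted (value, group, rank): (14,G3,1), (16,G1,2), (17,G2,3.5), (17,G3,3.5), (18,G1,5.5), (18,G3,5.5), (19,G2,7.5), (19,G3,7.5), (20,G1,9.5), (20,G3,9.5), (22,G1,11), (23,G1,12), (28,G2,13)
Step 2: Sum ranks within each group.
R_1 = 40 (n_1 = 5)
R_2 = 24 (n_2 = 3)
R_3 = 27 (n_3 = 5)
Step 3: H = 12/(N(N+1)) * sum(R_i^2/n_i) - 3(N+1)
     = 12/(13*14) * (40^2/5 + 24^2/3 + 27^2/5) - 3*14
     = 0.065934 * 657.8 - 42
     = 1.371429.
Step 4: Ties present; correction factor C = 1 - 24/(13^3 - 13) = 0.989011. Corrected H = 1.371429 / 0.989011 = 1.386667.
Step 5: Under H0, H ~ chi^2(2); p-value = 0.499907.
Step 6: alpha = 0.05. fail to reject H0.

H = 1.3867, df = 2, p = 0.499907, fail to reject H0.


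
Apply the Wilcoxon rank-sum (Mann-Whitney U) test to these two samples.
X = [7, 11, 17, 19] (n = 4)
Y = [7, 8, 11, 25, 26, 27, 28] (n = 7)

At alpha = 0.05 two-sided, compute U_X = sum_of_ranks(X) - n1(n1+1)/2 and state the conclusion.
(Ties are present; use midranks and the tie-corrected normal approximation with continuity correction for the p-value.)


Step 1: Combine and sort all 11 observations; assign midranks.
sorted (value, group): (7,X), (7,Y), (8,Y), (11,X), (11,Y), (17,X), (19,X), (25,Y), (26,Y), (27,Y), (28,Y)
ranks: 7->1.5, 7->1.5, 8->3, 11->4.5, 11->4.5, 17->6, 19->7, 25->8, 26->9, 27->10, 28->11
Step 2: Rank sum for X: R1 = 1.5 + 4.5 + 6 + 7 = 19.
Step 3: U_X = R1 - n1(n1+1)/2 = 19 - 4*5/2 = 19 - 10 = 9.
       U_Y = n1*n2 - U_X = 28 - 9 = 19.
Step 4: Ties are present, so use the tie-corrected normal approximation (with continuity correction) for the p-value.
Step 5: p-value = 0.392932; compare to alpha = 0.05. fail to reject H0.

U_X = 9, p = 0.392932, fail to reject H0 at alpha = 0.05.


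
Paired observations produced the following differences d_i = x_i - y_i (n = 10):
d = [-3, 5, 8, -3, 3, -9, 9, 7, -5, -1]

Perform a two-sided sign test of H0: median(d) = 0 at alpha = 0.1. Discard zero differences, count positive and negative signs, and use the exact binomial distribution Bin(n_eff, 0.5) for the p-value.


Step 1: Discard zero differences. Original n = 10; n_eff = number of nonzero differences = 10.
Nonzero differences (with sign): -3, +5, +8, -3, +3, -9, +9, +7, -5, -1
Step 2: Count signs: positive = 5, negative = 5.
Step 3: Under H0: P(positive) = 0.5, so the number of positives S ~ Bin(10, 0.5).
Step 4: Two-sided exact p-value = sum of Bin(10,0.5) probabilities at or below the observed probability = 1.000000.
Step 5: alpha = 0.1. fail to reject H0.

n_eff = 10, pos = 5, neg = 5, p = 1.000000, fail to reject H0.


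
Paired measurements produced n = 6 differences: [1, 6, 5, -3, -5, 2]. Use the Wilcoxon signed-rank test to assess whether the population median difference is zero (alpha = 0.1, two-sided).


Step 1: Drop any zero differences (none here) and take |d_i|.
|d| = [1, 6, 5, 3, 5, 2]
Step 2: Midrank |d_i| (ties get averaged ranks).
ranks: |1|->1, |6|->6, |5|->4.5, |3|->3, |5|->4.5, |2|->2
Step 3: Attach original signs; sum ranks with positive sign and with negative sign.
W+ = 1 + 6 + 4.5 + 2 = 13.5
W- = 3 + 4.5 = 7.5
(Check: W+ + W- = 21 should equal n(n+1)/2 = 21.)
Step 4: Test statistic W = min(W+, W-) = 7.5.
Step 5: Ties in |d|, so use the tie-corrected normal approximation.
        E[W] = n(n+1)/4 = 6*7/4 = 10.5.
        Tie groups: |d|=5 (t=2); sum(t^3 - t) = 6.
        Var[W] = n(n+1)(2n+1)/24 - sum(t^3-t)/48 = 546/24 - 6/48 = 22.625.
        z = (W - E[W]) / sqrt(Var[W]) = (7.5 - 10.5) / 4.7566 = -0.6307.
        Two-sided p = 2*Phi(z) = 0.528233.
Step 6: alpha = 0.1. fail to reject H0.

W+ = 13.5, W- = 7.5, W = min = 7.5, p = 0.528233, fail to reject H0.


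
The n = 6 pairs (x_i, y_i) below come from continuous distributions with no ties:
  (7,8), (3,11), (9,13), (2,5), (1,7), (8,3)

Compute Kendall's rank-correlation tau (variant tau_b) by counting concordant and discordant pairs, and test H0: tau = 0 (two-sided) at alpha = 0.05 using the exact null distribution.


Step 1: Enumerate the 15 unordered pairs (i,j) with i<j and classify each by sign(x_j-x_i) * sign(y_j-y_i).
  (1,2):dx=-4,dy=+3->D; (1,3):dx=+2,dy=+5->C; (1,4):dx=-5,dy=-3->C; (1,5):dx=-6,dy=-1->C
  (1,6):dx=+1,dy=-5->D; (2,3):dx=+6,dy=+2->C; (2,4):dx=-1,dy=-6->C; (2,5):dx=-2,dy=-4->C
  (2,6):dx=+5,dy=-8->D; (3,4):dx=-7,dy=-8->C; (3,5):dx=-8,dy=-6->C; (3,6):dx=-1,dy=-10->C
  (4,5):dx=-1,dy=+2->D; (4,6):dx=+6,dy=-2->D; (5,6):dx=+7,dy=-4->D
Step 2: C = 9, D = 6, total pairs = 15.
Step 3: tau = (C - D)/(n(n-1)/2) = (9 - 6)/15 = 0.200000.
Step 4: Exact two-sided p-value (enumerate n! = 720 permutations of y under H0): p = 0.719444.
Step 5: alpha = 0.05. fail to reject H0.

tau_b = 0.2000 (C=9, D=6), p = 0.719444, fail to reject H0.


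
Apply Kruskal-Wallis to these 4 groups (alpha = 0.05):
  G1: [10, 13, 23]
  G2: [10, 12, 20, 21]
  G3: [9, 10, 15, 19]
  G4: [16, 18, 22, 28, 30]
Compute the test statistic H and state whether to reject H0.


Step 1: Combine all N = 16 observations and assign midranks.
sorted (value, group, rank): (9,G3,1), (10,G1,3), (10,G2,3), (10,G3,3), (12,G2,5), (13,G1,6), (15,G3,7), (16,G4,8), (18,G4,9), (19,G3,10), (20,G2,11), (21,G2,12), (22,G4,13), (23,G1,14), (28,G4,15), (30,G4,16)
Step 2: Sum ranks within each group.
R_1 = 23 (n_1 = 3)
R_2 = 31 (n_2 = 4)
R_3 = 21 (n_3 = 4)
R_4 = 61 (n_4 = 5)
Step 3: H = 12/(N(N+1)) * sum(R_i^2/n_i) - 3(N+1)
     = 12/(16*17) * (23^2/3 + 31^2/4 + 21^2/4 + 61^2/5) - 3*17
     = 0.044118 * 1271.03 - 51
     = 5.075000.
Step 4: Ties present; correction factor C = 1 - 24/(16^3 - 16) = 0.994118. Corrected H = 5.075000 / 0.994118 = 5.105030.
Step 5: Under H0, H ~ chi^2(3); p-value = 0.164266.
Step 6: alpha = 0.05. fail to reject H0.

H = 5.1050, df = 3, p = 0.164266, fail to reject H0.


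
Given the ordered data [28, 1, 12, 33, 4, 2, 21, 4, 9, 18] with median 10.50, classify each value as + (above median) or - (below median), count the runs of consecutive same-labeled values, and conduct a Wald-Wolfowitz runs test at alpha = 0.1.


Step 1: Compute median = 10.50; label A = above, B = below.
Labels in order: ABAABBABBA  (n_A = 5, n_B = 5)
Step 2: Count runs R = 7.
Step 3: Under H0 (random ordering), E[R] = 2*n_A*n_B/(n_A+n_B) + 1 = 2*5*5/10 + 1 = 6.0000.
        Var[R] = 2*n_A*n_B*(2*n_A*n_B - n_A - n_B) / ((n_A+n_B)^2 * (n_A+n_B-1)) = 2000/900 = 2.2222.
        SD[R] = 1.4907.
Step 4: Continuity-corrected z = (R - 0.5 - E[R]) / SD[R] = (7 - 0.5 - 6.0000) / 1.4907 = 0.3354.
Step 5: Two-sided p-value via normal approximation = 2*(1 - Phi(|z|)) = 0.737316.
Step 6: alpha = 0.1. fail to reject H0.

R = 7, z = 0.3354, p = 0.737316, fail to reject H0.


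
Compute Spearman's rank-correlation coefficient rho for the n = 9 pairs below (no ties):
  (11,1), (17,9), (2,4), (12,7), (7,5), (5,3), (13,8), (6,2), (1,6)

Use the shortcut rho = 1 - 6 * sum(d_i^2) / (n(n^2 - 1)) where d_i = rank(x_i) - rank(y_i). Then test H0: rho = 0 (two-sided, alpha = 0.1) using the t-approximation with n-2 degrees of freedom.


Step 1: Rank x and y separately (midranks; no ties here).
rank(x): 11->6, 17->9, 2->2, 12->7, 7->5, 5->3, 13->8, 6->4, 1->1
rank(y): 1->1, 9->9, 4->4, 7->7, 5->5, 3->3, 8->8, 2->2, 6->6
Step 2: d_i = R_x(i) - R_y(i); compute d_i^2.
  (6-1)^2=25, (9-9)^2=0, (2-4)^2=4, (7-7)^2=0, (5-5)^2=0, (3-3)^2=0, (8-8)^2=0, (4-2)^2=4, (1-6)^2=25
sum(d^2) = 58.
Step 3: rho = 1 - 6*58 / (9*(9^2 - 1)) = 1 - 348/720 = 0.516667.
Step 4: Under H0, t = rho * sqrt((n-2)/(1-rho^2)) = 1.5966 ~ t(7).
Step 5: Two-sided p-value from the t-distribution with 7 df = 0.154390.
Step 6: alpha = 0.1. fail to reject H0.

rho = 0.5167, p = 0.154390, fail to reject H0 at alpha = 0.1.


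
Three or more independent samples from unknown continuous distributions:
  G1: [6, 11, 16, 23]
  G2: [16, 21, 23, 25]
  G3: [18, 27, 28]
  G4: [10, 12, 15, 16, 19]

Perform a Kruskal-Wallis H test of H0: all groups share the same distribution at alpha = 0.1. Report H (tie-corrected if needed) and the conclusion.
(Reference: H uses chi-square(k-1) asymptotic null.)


Step 1: Combine all N = 16 observations and assign midranks.
sorted (value, group, rank): (6,G1,1), (10,G4,2), (11,G1,3), (12,G4,4), (15,G4,5), (16,G1,7), (16,G2,7), (16,G4,7), (18,G3,9), (19,G4,10), (21,G2,11), (23,G1,12.5), (23,G2,12.5), (25,G2,14), (27,G3,15), (28,G3,16)
Step 2: Sum ranks within each group.
R_1 = 23.5 (n_1 = 4)
R_2 = 44.5 (n_2 = 4)
R_3 = 40 (n_3 = 3)
R_4 = 28 (n_4 = 5)
Step 3: H = 12/(N(N+1)) * sum(R_i^2/n_i) - 3(N+1)
     = 12/(16*17) * (23.5^2/4 + 44.5^2/4 + 40^2/3 + 28^2/5) - 3*17
     = 0.044118 * 1323.26 - 51
     = 7.379044.
Step 4: Ties present; correction factor C = 1 - 30/(16^3 - 16) = 0.992647. Corrected H = 7.379044 / 0.992647 = 7.433704.
Step 5: Under H0, H ~ chi^2(3); p-value = 0.059287.
Step 6: alpha = 0.1. reject H0.

H = 7.4337, df = 3, p = 0.059287, reject H0.


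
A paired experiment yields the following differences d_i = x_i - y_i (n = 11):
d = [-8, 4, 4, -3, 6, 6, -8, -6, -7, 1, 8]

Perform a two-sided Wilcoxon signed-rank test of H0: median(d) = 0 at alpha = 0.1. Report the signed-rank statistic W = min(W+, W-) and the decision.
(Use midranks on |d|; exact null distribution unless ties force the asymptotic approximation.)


Step 1: Drop any zero differences (none here) and take |d_i|.
|d| = [8, 4, 4, 3, 6, 6, 8, 6, 7, 1, 8]
Step 2: Midrank |d_i| (ties get averaged ranks).
ranks: |8|->10, |4|->3.5, |4|->3.5, |3|->2, |6|->6, |6|->6, |8|->10, |6|->6, |7|->8, |1|->1, |8|->10
Step 3: Attach original signs; sum ranks with positive sign and with negative sign.
W+ = 3.5 + 3.5 + 6 + 6 + 1 + 10 = 30
W- = 10 + 2 + 10 + 6 + 8 = 36
(Check: W+ + W- = 66 should equal n(n+1)/2 = 66.)
Step 4: Test statistic W = min(W+, W-) = 30.
Step 5: Ties in |d|, so use the tie-corrected normal approximation.
        E[W] = n(n+1)/4 = 11*12/4 = 33.
        Tie groups: |d|=4 (t=2), |d|=6 (t=3), |d|=8 (t=3); sum(t^3 - t) = 54.
        Var[W] = n(n+1)(2n+1)/24 - sum(t^3-t)/48 = 3036/24 - 54/48 = 125.375.
        z = (W - E[W]) / sqrt(Var[W]) = (30 - 33) / 11.1971 = -0.2679.
        Two-sided p = 2*Phi(z) = 0.788756.
Step 6: alpha = 0.1. fail to reject H0.

W+ = 30, W- = 36, W = min = 30, p = 0.788756, fail to reject H0.


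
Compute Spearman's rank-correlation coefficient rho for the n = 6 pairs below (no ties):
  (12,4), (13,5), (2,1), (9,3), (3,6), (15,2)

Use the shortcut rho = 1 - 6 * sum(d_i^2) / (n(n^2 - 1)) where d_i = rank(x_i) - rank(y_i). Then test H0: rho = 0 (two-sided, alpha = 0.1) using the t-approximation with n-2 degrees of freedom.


Step 1: Rank x and y separately (midranks; no ties here).
rank(x): 12->4, 13->5, 2->1, 9->3, 3->2, 15->6
rank(y): 4->4, 5->5, 1->1, 3->3, 6->6, 2->2
Step 2: d_i = R_x(i) - R_y(i); compute d_i^2.
  (4-4)^2=0, (5-5)^2=0, (1-1)^2=0, (3-3)^2=0, (2-6)^2=16, (6-2)^2=16
sum(d^2) = 32.
Step 3: rho = 1 - 6*32 / (6*(6^2 - 1)) = 1 - 192/210 = 0.085714.
Step 4: Under H0, t = rho * sqrt((n-2)/(1-rho^2)) = 0.1721 ~ t(4).
Step 5: Two-sided p-value from the t-distribution with 4 df = 0.871743.
Step 6: alpha = 0.1. fail to reject H0.

rho = 0.0857, p = 0.871743, fail to reject H0 at alpha = 0.1.


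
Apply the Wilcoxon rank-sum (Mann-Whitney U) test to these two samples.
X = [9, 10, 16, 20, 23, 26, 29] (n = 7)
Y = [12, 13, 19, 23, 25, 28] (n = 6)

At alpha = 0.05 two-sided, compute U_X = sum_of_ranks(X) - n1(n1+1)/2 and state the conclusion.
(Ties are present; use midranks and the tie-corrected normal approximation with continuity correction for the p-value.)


Step 1: Combine and sort all 13 observations; assign midranks.
sorted (value, group): (9,X), (10,X), (12,Y), (13,Y), (16,X), (19,Y), (20,X), (23,X), (23,Y), (25,Y), (26,X), (28,Y), (29,X)
ranks: 9->1, 10->2, 12->3, 13->4, 16->5, 19->6, 20->7, 23->8.5, 23->8.5, 25->10, 26->11, 28->12, 29->13
Step 2: Rank sum for X: R1 = 1 + 2 + 5 + 7 + 8.5 + 11 + 13 = 47.5.
Step 3: U_X = R1 - n1(n1+1)/2 = 47.5 - 7*8/2 = 47.5 - 28 = 19.5.
       U_Y = n1*n2 - U_X = 42 - 19.5 = 22.5.
Step 4: Ties are present, so use the tie-corrected normal approximation (with continuity correction) for the p-value.
Step 5: p-value = 0.886248; compare to alpha = 0.05. fail to reject H0.

U_X = 19.5, p = 0.886248, fail to reject H0 at alpha = 0.05.


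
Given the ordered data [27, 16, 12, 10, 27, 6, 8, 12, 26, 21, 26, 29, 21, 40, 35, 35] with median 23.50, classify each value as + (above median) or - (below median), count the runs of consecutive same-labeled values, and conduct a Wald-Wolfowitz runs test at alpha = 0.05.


Step 1: Compute median = 23.50; label A = above, B = below.
Labels in order: ABBBABBBABAABAAA  (n_A = 8, n_B = 8)
Step 2: Count runs R = 9.
Step 3: Under H0 (random ordering), E[R] = 2*n_A*n_B/(n_A+n_B) + 1 = 2*8*8/16 + 1 = 9.0000.
        Var[R] = 2*n_A*n_B*(2*n_A*n_B - n_A - n_B) / ((n_A+n_B)^2 * (n_A+n_B-1)) = 14336/3840 = 3.7333.
        SD[R] = 1.9322.
Step 4: R = E[R], so z = 0 with no continuity correction.
Step 5: Two-sided p-value via normal approximation = 2*(1 - Phi(|z|)) = 1.000000.
Step 6: alpha = 0.05. fail to reject H0.

R = 9, z = 0.0000, p = 1.000000, fail to reject H0.
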